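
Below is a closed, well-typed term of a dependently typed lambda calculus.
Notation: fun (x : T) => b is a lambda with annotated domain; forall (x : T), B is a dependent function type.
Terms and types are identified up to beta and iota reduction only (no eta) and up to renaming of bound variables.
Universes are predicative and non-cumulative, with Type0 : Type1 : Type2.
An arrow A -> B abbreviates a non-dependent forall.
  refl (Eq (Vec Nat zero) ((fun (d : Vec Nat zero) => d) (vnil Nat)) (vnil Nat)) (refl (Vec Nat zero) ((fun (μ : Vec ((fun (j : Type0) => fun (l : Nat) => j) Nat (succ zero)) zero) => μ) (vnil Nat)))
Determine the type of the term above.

inferred type:
  Eq (Eq (Vec Nat zero) (vnil Nat) (vnil Nat)) (refl (Vec Nat zero) (vnil Nat)) (refl (Vec Nat zero) (vnil Nat))


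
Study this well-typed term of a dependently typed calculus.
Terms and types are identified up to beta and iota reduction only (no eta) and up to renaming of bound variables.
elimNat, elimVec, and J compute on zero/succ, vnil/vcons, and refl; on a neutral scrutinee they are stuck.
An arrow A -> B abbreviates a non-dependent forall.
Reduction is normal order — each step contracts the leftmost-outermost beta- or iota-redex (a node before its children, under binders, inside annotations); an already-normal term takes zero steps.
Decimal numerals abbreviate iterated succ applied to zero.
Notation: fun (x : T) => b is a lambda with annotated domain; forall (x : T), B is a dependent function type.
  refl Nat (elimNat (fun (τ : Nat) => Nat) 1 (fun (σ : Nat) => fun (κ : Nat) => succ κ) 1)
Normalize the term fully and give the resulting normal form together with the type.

resulting normal form:
  refl Nat 2
the term's type:
  Eq Nat 2 2


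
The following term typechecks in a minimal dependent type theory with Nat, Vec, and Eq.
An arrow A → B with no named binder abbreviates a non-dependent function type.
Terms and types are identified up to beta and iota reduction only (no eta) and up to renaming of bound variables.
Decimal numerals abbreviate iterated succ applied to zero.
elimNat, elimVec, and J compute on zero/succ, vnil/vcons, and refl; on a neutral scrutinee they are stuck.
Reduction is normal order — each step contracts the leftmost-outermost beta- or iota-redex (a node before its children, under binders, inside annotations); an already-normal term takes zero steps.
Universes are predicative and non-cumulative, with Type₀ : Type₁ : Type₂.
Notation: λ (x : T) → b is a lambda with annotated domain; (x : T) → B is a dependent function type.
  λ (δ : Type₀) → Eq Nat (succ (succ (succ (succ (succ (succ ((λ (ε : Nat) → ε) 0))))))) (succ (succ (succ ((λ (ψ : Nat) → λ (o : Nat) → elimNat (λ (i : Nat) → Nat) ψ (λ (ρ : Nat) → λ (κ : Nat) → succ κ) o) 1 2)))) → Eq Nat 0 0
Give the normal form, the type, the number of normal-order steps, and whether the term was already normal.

normal form:
  λ (δ : Type₀) → Eq Nat 6 6 → Eq Nat 0 0
inferred type:
  Type₀ → Type₀
reduction steps (normal order): 10
started in normal form: no
first contracted redex: a beta-redex


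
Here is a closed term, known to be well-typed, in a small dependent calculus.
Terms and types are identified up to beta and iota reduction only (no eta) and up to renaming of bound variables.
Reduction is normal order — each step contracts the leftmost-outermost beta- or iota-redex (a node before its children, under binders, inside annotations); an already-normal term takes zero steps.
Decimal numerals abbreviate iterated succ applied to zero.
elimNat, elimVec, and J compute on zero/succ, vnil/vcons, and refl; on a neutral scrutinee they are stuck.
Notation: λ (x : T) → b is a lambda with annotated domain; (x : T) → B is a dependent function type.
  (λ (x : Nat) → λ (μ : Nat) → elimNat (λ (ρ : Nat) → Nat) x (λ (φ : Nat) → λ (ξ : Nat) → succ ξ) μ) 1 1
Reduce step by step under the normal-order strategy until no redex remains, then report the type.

normal-order reduction sequence:
  (λ (x : Nat) → λ (μ : Nat) → elimNat (λ (ρ : Nat) → Nat) x (λ (φ : Nat) → λ (ξ : Nat) → succ ξ) μ) 1 1
  ~> (λ (x : Nat) → elimNat (λ (μ : Nat) → Nat) 1 (λ (ρ : Nat) → λ (φ : Nat) → succ φ) x) 1
  ~> elimNat (λ (x : Nat) → Nat) 1 (λ (μ : Nat) → λ (ρ : Nat) → succ ρ) 1
  ~> (λ (x : Nat) → λ (μ : Nat) → succ μ) 0 (elimNat (λ (ρ : Nat) → Nat) 1 (λ (φ : Nat) → λ (ξ : Nat) → succ ξ) 0)
  ~> (λ (x : Nat) → succ x) (elimNat (λ (μ : Nat) → Nat) 1 (λ (ρ : Nat) → λ (φ : Nat) → succ φ) 0)
  ~> succ (elimNat (λ (x : Nat) → Nat) 1 (λ (μ : Nat) → λ (ρ : Nat) → succ ρ) 0)
  ~> 2
the term's type:
  Nat


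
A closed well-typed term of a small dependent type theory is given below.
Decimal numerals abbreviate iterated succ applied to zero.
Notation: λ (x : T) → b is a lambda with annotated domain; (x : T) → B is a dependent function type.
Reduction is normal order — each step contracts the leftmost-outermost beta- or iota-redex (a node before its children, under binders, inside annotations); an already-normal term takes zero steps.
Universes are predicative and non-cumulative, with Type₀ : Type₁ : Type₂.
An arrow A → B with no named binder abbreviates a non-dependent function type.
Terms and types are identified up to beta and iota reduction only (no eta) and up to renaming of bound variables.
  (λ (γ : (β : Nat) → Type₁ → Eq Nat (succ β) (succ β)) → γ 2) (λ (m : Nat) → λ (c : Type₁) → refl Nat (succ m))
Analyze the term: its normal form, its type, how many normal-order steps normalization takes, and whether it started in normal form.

normal form:
  λ (γ : Type₁) → refl Nat 3
type:
  Type₁ → Eq Nat 3 3
steps to reach normal form (normal order): 2
term was already normal: no
first contracted redex: a beta-redex


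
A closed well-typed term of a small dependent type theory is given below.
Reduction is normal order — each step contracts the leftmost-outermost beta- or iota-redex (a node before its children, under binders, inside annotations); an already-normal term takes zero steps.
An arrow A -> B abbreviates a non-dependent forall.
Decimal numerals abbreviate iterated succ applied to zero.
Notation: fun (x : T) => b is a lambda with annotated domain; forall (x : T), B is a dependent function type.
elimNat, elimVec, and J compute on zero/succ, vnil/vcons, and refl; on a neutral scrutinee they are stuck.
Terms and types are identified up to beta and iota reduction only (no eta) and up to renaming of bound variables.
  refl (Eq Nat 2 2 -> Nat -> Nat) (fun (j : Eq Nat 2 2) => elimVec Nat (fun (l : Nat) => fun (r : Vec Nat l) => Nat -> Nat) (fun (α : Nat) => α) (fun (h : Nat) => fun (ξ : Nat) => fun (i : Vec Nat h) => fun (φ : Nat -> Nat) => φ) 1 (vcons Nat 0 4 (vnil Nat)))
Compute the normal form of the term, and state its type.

resulting normal form:
  refl (Eq Nat 2 2 -> Nat -> Nat) (fun (j : Eq Nat 2 2) => fun (l : Nat) => l)
type:
  Eq (Eq Nat 2 2 -> Nat -> Nat) (fun (j : Eq Nat 2 2) => fun (l : Nat) => l) (fun (r : Eq Nat 2 2) => fun (α : Nat) => α)


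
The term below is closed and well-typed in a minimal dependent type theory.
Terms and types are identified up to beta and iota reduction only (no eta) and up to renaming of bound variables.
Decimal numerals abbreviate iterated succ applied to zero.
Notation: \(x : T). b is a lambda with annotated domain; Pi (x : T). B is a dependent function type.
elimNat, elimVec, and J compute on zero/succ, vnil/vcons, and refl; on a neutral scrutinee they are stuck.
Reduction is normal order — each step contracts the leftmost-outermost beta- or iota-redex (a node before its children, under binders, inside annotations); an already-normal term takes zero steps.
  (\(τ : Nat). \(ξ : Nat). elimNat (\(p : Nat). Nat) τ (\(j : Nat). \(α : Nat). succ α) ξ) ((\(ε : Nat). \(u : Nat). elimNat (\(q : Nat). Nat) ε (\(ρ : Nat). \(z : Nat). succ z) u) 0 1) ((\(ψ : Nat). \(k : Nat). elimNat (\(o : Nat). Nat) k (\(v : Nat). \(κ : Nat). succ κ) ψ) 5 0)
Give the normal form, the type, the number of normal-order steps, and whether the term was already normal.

normal form:
  6
the term's type:
  Nat
reduction steps (normal order): 42
already normal: no
first redex: a beta-redex


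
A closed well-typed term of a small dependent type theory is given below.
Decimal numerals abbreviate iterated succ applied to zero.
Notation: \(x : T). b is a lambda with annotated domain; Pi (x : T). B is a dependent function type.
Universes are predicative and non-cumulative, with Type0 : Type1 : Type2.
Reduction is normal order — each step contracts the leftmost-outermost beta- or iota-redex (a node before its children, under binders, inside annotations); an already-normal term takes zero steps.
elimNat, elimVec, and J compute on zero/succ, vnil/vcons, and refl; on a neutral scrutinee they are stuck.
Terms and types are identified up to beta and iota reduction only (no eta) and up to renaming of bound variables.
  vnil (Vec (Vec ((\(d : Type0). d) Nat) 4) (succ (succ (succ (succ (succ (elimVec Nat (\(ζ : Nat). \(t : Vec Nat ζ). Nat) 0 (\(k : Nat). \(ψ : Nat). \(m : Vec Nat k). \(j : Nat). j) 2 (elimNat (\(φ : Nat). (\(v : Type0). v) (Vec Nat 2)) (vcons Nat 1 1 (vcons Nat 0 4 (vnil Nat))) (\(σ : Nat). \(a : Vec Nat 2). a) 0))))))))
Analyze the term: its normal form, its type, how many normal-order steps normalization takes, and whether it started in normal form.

normal form:
  vnil (Vec (Vec Nat 4) 5)
type:
  Vec (Vec (Vec Nat 4) 5) 0
reduction steps (normal order): 13
started in normal form: no
first contracted redex: a beta-redex


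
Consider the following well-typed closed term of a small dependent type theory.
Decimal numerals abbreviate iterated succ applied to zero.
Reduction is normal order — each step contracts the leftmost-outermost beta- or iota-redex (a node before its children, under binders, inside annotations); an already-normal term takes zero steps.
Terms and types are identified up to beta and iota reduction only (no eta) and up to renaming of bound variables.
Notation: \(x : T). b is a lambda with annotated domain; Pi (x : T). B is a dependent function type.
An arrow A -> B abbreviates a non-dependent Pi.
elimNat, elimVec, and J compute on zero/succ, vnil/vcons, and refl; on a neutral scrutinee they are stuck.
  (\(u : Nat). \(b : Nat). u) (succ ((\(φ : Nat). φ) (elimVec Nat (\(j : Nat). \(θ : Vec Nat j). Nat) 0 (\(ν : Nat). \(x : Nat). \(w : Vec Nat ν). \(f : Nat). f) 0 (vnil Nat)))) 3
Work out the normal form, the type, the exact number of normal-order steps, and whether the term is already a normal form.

resulting normal form:
  1
the term's type:
  Nat
reduction steps (normal order): 4
term was already normal: no
first redex: a beta-redex


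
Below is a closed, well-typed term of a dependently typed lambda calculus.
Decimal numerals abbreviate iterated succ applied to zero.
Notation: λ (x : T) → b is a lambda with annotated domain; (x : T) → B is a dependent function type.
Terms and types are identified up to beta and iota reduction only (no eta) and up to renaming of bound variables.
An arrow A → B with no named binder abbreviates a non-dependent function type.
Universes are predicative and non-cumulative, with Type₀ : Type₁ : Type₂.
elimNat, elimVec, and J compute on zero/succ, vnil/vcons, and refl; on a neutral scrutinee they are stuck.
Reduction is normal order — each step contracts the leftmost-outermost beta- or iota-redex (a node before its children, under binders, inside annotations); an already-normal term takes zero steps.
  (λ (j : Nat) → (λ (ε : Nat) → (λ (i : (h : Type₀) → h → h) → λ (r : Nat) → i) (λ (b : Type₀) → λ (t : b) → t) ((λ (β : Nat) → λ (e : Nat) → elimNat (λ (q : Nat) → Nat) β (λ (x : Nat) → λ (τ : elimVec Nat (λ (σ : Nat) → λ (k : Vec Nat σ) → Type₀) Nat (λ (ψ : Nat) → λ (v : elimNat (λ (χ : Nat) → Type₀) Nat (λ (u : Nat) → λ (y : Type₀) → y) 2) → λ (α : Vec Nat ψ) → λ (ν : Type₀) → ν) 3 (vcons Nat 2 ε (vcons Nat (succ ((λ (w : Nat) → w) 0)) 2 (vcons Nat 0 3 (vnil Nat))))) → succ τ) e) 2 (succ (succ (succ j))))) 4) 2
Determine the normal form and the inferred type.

normal form:
  λ (j : Type₀) → λ (ε : j) → ε
type:
  (j : Type₀) → j → j
observation: 4 normal-order steps normalize the term, beginning with a beta-redex.


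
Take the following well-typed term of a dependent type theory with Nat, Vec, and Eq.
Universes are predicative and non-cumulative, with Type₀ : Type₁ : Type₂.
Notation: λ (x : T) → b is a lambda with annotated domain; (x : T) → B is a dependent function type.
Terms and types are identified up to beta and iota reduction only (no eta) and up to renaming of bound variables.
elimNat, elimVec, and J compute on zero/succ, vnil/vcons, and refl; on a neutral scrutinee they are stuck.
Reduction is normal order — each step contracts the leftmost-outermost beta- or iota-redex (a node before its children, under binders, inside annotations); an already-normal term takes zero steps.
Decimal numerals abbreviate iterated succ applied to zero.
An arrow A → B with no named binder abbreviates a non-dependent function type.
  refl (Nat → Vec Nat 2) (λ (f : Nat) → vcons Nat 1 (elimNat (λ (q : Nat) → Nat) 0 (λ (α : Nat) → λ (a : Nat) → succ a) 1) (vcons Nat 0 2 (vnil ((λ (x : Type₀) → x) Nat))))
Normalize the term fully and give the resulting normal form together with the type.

reduced normal form:
  refl (Nat → Vec Nat 2) (λ (f : Nat) → vcons Nat 1 1 (vcons Nat 0 2 (vnil Nat)))
the term's type:
  Eq (Nat → Vec Nat 2) (λ (f : Nat) → vcons Nat 1 1 (vcons Nat 0 2 (vnil Nat))) (λ (q : Nat) → vcons Nat 1 1 (vcons Nat 0 2 (vnil Nat)))
observation: contracting an elimNat iota-redex first, the term normalizes in 5 steps.


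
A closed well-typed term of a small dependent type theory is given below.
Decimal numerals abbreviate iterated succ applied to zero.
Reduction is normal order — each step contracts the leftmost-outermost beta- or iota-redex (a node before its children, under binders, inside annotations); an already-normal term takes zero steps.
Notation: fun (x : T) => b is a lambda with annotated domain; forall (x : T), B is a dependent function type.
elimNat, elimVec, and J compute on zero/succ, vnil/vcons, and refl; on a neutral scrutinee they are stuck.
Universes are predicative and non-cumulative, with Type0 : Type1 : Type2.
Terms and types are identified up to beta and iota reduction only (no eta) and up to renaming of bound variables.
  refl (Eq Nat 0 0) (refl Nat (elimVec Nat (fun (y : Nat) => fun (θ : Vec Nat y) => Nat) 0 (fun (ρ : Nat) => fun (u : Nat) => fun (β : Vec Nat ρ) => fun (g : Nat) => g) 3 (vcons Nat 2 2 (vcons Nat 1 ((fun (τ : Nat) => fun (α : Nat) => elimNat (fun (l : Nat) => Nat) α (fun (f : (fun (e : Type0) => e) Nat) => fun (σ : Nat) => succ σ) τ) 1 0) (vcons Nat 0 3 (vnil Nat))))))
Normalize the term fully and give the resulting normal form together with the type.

normal form:
  refl (Eq Nat 0 0) (refl Nat 0)
inferred type:
  Eq (Eq Nat 0 0) (refl Nat 0) (refl Nat 0)
observation: the term reaches its normal form after 16 normal-order steps.


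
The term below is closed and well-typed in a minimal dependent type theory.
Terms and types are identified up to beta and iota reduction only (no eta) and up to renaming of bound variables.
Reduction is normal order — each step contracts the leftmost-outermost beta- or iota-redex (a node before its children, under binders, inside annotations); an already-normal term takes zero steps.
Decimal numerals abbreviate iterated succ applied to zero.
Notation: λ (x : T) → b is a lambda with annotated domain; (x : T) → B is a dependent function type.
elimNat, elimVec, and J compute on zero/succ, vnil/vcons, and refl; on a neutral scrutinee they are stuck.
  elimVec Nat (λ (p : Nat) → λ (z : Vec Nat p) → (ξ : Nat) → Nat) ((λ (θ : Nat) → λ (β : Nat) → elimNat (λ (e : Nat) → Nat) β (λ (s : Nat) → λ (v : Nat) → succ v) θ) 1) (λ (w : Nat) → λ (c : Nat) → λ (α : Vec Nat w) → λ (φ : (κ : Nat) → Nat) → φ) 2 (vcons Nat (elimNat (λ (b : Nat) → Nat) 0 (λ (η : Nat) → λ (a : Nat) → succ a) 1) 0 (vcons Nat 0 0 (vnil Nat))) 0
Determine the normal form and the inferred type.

reduced normal form:
  1
inferred type:
  Nat


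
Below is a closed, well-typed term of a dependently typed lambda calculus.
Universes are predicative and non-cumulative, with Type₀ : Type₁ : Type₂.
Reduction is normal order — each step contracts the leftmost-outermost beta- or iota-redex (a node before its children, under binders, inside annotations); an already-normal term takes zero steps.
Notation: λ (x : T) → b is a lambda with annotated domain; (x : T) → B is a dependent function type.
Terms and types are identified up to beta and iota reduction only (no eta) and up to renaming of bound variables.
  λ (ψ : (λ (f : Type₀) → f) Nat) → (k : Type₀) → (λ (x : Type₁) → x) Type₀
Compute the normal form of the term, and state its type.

resulting normal form:
  λ (ψ : Nat) → (f : Type₀) → Type₀
inferred type:
  (ψ : Nat) → Type₁


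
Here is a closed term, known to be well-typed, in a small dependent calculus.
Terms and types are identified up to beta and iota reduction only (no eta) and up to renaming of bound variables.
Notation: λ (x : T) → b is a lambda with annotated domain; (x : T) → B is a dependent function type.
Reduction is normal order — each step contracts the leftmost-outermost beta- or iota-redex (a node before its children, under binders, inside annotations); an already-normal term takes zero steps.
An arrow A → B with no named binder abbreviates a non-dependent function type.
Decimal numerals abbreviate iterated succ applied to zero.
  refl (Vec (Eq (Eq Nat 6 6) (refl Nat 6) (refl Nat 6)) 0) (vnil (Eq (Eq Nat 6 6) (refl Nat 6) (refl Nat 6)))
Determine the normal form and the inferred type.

resulting normal form:
  refl (Vec (Eq (Eq Nat 6 6) (refl Nat 6) (refl Nat 6)) 0) (vnil (Eq (Eq Nat 6 6) (refl Nat 6) (refl Nat 6)))
type:
  Eq (Vec (Eq (Eq Nat 6 6) (refl Nat 6) (refl Nat 6)) 0) (vnil (Eq (Eq Nat 6 6) (refl Nat 6) (refl Nat 6))) (vnil (Eq (Eq Nat 6 6) (refl Nat 6) (refl Nat 6)))


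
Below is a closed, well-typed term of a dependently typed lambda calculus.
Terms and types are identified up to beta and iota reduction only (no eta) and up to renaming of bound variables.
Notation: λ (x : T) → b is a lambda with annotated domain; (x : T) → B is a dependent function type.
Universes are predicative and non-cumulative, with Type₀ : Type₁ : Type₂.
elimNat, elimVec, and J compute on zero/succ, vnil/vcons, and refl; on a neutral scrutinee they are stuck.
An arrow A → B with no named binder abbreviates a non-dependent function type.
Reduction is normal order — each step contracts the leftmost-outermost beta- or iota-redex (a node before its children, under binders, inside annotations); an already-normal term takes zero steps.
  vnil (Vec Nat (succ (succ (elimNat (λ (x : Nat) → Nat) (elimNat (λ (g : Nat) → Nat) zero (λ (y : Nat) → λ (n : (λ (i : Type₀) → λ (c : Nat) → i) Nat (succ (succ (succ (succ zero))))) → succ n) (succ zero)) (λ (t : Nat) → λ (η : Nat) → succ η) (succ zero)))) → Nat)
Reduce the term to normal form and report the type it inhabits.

resulting normal form:
  vnil (Vec Nat (succ (succ (succ (succ zero)))) → Nat)
inferred type:
  Vec (Vec Nat (succ (succ (succ (succ zero)))) → Nat) zero
observation: 8 normal-order steps separate the term from its normal form.


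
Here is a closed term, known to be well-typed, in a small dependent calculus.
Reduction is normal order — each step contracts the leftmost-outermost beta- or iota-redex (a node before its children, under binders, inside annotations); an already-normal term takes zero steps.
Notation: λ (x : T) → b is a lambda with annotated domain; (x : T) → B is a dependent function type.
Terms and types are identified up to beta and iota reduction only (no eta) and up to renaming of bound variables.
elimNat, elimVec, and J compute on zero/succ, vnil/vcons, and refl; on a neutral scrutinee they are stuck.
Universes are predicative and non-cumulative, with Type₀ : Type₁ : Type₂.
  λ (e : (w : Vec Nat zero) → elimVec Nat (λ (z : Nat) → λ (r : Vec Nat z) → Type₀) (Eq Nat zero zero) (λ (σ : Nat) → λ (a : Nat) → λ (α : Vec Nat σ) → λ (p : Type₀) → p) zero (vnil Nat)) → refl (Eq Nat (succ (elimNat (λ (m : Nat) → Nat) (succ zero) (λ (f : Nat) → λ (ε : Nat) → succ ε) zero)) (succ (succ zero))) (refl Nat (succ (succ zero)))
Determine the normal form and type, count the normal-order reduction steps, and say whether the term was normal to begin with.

reduced normal form:
  λ (e : (w : Vec Nat zero) → Eq Nat zero zero) → refl (Eq Nat (succ (succ zero)) (succ (succ zero))) (refl Nat (succ (succ zero)))
type:
  (e : (w : Vec Nat zero) → Eq Nat zero zero) → Eq (Eq Nat (succ (succ zero)) (succ (succ zero))) (refl Nat (succ (succ zero))) (refl Nat (succ (succ zero)))
normal-order step count: 2
already normal: no
first redex: an elimVec iota-redex


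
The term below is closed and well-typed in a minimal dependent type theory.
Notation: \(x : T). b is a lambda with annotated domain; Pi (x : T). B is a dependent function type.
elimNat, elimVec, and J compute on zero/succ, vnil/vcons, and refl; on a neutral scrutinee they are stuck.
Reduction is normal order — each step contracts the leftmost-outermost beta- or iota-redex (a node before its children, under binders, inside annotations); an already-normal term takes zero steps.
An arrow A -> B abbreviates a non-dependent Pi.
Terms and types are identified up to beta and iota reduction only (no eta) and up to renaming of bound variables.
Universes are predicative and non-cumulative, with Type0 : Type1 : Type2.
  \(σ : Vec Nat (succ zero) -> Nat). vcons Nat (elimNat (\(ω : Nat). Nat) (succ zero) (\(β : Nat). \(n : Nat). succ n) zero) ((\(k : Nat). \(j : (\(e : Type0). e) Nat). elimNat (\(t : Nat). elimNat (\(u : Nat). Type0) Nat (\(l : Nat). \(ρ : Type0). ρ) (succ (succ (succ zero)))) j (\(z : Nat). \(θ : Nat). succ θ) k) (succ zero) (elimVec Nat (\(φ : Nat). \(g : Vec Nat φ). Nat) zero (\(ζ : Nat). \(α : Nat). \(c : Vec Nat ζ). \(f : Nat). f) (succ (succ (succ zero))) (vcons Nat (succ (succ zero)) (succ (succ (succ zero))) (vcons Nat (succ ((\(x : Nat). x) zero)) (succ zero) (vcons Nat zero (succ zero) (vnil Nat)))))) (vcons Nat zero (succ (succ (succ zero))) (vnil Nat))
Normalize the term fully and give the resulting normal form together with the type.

reduced normal form:
  \(σ : Vec Nat (succ zero) -> Nat). vcons Nat (succ zero) (succ zero) (vcons Nat zero (succ (succ (succ zero))) (vnil Nat))
inferred type:
  (Vec Nat (succ zero) -> Nat) -> Vec Nat (succ (succ zero))


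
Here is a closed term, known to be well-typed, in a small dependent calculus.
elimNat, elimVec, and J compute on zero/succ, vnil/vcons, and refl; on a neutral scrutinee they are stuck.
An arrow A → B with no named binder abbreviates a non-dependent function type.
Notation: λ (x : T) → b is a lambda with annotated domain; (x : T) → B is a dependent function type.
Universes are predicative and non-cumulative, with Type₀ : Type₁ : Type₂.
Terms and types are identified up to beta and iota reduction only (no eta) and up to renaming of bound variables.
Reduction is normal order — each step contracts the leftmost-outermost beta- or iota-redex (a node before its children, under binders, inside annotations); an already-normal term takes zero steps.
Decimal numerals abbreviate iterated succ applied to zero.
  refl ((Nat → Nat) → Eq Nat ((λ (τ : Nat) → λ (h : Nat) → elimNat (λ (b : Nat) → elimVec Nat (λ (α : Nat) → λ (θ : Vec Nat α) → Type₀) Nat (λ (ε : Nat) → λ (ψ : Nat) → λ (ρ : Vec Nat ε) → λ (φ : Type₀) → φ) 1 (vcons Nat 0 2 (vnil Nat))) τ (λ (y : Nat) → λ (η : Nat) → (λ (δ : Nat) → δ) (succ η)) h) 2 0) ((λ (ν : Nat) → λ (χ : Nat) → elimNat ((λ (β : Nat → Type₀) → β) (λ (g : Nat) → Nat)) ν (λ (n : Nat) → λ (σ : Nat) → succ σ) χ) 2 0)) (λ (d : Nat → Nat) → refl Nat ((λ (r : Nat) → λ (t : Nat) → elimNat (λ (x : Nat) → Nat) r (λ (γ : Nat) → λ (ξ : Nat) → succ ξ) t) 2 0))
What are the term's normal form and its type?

reduced normal form:
  refl ((Nat → Nat) → Eq Nat 2 2) (λ (τ : Nat → Nat) → refl Nat 2)
inferred type:
  Eq ((Nat → Nat) → Eq Nat 2 2) (λ (τ : Nat → Nat) → refl Nat 2) (λ (h : Nat → Nat) → refl Nat 2)
observation: the first redex contracted is a beta-redex; the normal form is reached in 9 normal-order steps.


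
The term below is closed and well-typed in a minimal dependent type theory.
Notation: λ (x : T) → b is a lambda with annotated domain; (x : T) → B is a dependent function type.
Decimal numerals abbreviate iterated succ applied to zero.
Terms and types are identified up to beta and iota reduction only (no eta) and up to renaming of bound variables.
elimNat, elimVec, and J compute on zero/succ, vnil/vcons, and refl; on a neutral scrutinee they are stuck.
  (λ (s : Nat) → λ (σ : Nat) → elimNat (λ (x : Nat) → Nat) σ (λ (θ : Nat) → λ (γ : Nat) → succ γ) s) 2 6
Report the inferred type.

the term's type:
  Nat


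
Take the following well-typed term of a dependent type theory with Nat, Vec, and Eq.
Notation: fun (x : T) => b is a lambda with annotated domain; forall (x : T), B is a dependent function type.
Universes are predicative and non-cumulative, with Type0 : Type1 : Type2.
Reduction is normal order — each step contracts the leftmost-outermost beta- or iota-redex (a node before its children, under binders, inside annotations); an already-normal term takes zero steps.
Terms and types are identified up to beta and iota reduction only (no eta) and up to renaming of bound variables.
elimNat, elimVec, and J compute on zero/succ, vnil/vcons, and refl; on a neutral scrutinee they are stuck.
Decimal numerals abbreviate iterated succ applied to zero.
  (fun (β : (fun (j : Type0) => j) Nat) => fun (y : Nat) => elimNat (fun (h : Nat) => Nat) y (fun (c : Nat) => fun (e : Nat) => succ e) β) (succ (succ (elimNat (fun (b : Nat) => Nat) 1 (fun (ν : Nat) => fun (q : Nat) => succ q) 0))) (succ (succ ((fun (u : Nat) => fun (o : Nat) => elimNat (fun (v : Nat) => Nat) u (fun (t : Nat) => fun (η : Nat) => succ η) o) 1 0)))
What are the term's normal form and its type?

reduced normal form:
  6
the term's type:
  Nat
observation: 16 normal-order steps separate the term from its normal form.


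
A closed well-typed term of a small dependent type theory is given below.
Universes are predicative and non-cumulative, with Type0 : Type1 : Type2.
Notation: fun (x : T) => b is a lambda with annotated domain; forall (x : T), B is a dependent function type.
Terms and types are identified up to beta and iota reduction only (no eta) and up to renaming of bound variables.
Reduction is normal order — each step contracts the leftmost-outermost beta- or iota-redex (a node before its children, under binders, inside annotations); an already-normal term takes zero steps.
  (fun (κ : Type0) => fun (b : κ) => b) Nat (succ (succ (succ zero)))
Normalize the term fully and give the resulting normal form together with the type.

resulting normal form:
  succ (succ (succ zero))
the term's type:
  Nat
observation: 2 normal-order steps normalize the term, beginning with a beta-redex.


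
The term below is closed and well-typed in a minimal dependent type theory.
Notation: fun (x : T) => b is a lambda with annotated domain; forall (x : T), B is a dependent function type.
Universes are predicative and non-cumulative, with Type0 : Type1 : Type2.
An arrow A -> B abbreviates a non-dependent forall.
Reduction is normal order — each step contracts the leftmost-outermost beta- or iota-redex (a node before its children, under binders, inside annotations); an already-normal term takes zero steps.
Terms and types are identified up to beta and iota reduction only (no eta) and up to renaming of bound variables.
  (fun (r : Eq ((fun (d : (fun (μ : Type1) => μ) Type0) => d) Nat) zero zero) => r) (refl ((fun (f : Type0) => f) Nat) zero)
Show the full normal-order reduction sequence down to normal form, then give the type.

normal-order reduction sequence:
  (fun (r : Eq ((fun (d : (fun (μ : Type1) => μ) Type0) => d) Nat) zero zero) => r) (refl ((fun (f : Type0) => f) Nat) zero)
  ~> refl ((fun (r : Type0) => r) Nat) zero
  ~> refl Nat zero
inferred type:
  Eq Nat zero zero


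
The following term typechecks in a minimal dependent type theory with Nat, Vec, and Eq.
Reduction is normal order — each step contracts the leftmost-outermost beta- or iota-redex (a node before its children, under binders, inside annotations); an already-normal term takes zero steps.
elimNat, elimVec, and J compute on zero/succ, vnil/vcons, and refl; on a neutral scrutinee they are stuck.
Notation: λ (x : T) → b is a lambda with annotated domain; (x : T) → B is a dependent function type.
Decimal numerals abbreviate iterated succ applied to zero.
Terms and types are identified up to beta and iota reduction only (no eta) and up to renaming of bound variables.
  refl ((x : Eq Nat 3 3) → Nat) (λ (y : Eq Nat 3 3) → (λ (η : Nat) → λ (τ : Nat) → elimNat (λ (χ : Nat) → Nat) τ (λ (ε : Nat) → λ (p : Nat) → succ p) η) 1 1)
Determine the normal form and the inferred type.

normal form:
  refl ((x : Eq Nat 3 3) → Nat) (λ (y : Eq Nat 3 3) → 2)
type:
  Eq ((x : Eq Nat 3 3) → Nat) (λ (y : Eq Nat 3 3) → 2) (λ (η : Eq Nat 3 3) → 2)
observation: 6 normal-order steps separate the term from its normal form.


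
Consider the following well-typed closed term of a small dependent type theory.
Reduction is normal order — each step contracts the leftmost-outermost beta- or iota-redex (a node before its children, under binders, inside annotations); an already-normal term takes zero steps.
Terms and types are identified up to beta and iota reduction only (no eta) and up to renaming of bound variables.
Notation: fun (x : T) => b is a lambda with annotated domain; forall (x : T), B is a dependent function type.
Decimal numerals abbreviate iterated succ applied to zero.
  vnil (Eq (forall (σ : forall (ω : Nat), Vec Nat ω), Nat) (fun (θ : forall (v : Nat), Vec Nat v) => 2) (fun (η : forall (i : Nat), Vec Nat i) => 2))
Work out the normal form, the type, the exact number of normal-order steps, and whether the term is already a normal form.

reduced normal form:
  vnil (Eq (forall (σ : forall (ω : Nat), Vec Nat ω), Nat) (fun (θ : forall (v : Nat), Vec Nat v) => 2) (fun (η : forall (i : Nat), Vec Nat i) => 2))
type:
  Vec (Eq (forall (σ : forall (ω : Nat), Vec Nat ω), Nat) (fun (θ : forall (v : Nat), Vec Nat v) => 2) (fun (η : forall (i : Nat), Vec Nat i) => 2)) 0
reduction steps (normal order): 0
term was already normal: yes


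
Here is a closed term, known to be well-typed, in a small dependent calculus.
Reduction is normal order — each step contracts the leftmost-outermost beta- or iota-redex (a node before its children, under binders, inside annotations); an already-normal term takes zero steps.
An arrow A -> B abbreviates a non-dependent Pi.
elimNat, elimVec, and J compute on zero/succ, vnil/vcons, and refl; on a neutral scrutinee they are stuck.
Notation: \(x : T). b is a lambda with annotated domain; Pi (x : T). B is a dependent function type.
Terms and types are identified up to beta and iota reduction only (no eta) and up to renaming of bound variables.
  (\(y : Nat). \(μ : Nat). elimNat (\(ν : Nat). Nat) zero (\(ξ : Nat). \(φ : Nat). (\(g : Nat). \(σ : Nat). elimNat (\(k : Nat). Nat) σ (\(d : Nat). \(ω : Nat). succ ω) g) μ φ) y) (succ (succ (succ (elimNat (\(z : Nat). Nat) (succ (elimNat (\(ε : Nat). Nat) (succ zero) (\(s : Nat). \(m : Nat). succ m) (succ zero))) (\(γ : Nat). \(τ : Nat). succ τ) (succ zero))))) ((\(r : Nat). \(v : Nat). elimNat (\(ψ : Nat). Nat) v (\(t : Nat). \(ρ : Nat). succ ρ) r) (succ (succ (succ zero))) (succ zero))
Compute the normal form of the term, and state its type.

normal form:
  succ (succ (succ (succ (succ (succ (succ (succ (succ (succ (succ (succ (succ (succ (succ (succ (succ (succ (succ (succ (succ (succ (succ (succ (succ (succ (succ (succ zero)))))))))))))))))))))))))))
inferred type:
  Nat
observation: the first redex contracted is a beta-redex; the normal form is reached in 140 normal-order steps.


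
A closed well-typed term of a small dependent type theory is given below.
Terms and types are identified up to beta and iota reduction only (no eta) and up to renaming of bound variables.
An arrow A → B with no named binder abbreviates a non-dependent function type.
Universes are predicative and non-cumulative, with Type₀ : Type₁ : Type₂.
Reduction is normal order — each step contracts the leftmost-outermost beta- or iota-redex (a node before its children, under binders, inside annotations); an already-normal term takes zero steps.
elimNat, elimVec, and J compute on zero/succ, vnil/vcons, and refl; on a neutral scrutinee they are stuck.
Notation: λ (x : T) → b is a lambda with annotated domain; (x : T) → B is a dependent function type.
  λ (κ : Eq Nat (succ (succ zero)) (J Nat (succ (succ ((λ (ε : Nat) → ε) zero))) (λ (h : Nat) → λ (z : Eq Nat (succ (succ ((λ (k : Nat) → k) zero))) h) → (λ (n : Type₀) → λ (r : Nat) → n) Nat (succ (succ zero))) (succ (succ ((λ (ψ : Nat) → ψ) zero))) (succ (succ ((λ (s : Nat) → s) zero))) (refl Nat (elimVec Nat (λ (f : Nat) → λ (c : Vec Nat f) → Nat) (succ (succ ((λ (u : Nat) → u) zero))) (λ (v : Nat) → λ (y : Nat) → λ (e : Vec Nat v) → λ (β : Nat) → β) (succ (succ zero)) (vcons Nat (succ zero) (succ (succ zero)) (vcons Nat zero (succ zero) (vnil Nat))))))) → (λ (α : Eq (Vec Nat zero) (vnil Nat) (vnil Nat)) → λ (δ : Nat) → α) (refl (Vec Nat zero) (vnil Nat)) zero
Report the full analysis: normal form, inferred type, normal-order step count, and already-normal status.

normal form:
  λ (κ : Eq Nat (succ (succ zero)) (succ (succ zero))) → refl (Vec Nat zero) (vnil Nat)
inferred type:
  Eq Nat (succ (succ zero)) (succ (succ zero)) → Eq (Vec Nat zero) (vnil Nat) (vnil Nat)
reduction steps (normal order): 4
term was already normal: no
first contracted redex: a J iota-redex


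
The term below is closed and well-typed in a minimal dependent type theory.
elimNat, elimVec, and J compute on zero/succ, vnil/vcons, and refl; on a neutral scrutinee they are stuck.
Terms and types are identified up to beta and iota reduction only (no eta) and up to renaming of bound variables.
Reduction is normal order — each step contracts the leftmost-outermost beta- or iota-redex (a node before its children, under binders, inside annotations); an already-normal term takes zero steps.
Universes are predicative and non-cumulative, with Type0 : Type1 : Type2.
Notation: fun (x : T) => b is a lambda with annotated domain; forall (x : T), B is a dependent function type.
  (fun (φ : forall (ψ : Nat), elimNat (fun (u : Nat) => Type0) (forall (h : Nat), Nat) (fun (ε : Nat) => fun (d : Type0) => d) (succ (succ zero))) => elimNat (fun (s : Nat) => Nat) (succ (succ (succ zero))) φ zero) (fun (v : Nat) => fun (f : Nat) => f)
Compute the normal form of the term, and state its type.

normal form:
  succ (succ (succ zero))
inferred type:
  Nat
observation: the first redex contracted is a beta-redex; the normal form is reached in 2 normal-order steps.


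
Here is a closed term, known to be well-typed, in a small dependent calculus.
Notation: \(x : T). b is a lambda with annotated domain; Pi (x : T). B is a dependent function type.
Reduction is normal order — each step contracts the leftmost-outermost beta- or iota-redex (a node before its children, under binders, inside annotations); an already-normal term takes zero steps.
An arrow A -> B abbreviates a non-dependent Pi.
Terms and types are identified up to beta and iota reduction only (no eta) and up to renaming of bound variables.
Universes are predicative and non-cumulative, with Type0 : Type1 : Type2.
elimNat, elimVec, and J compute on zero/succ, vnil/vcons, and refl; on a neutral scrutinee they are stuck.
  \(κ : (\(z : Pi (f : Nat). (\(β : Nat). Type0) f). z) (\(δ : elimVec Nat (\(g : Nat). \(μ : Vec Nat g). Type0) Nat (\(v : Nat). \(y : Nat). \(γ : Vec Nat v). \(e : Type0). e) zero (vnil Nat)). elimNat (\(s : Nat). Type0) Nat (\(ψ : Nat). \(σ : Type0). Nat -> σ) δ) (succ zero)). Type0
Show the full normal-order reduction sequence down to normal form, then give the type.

normal-order reduction sequence:
  \(κ : (\(z : Pi (f : Nat). (\(β : Nat). Type0) f). z) (\(δ : elimVec Nat (\(g : Nat). \(μ : Vec Nat g). Type0) Nat (\(v : Nat). \(y : Nat). \(γ : Vec Nat v). \(e : Type0). e) zero (vnil Nat)). elimNat (\(s : Nat). Type0) Nat (\(ψ : Nat). \(σ : Type0). Nat -> σ) δ) (succ zero)). Type0
  ~> \(κ : (\(z : elimVec Nat (\(f : Nat). \(β : Vec Nat f). Type0) Nat (\(δ : Nat). \(g : Nat). \(μ : Vec Nat δ). \(v : Type0). v) zero (vnil Nat)). elimNat (\(y : Nat). Type0) Nat (\(γ : Nat). \(e : Type0). Nat -> e) z) (succ zero)). Type0
  ~> \(κ : elimNat (\(z : Nat). Type0) Nat (\(f : Nat). \(β : Type0). Nat -> β) (succ zero)). Type0
  ~> \(κ : (\(z : Nat). \(f : Type0). Nat -> f) zero (elimNat (\(β : Nat). Type0) Nat (\(δ : Nat). \(g : Type0). Nat -> g) zero)). Type0
  ~> \(κ : (\(z : Type0). Nat -> z) (elimNat (\(f : Nat). Type0) Nat (\(β : Nat). \(δ : Type0). Nat -> δ) zero)). Type0
  ~> \(κ : Nat -> elimNat (\(z : Nat). Type0) Nat (\(f : Nat). \(β : Type0). Nat -> β) zero). Type0
  ~> \(κ : Nat -> Nat). Type0
inferred type:
  (Nat -> Nat) -> Type1


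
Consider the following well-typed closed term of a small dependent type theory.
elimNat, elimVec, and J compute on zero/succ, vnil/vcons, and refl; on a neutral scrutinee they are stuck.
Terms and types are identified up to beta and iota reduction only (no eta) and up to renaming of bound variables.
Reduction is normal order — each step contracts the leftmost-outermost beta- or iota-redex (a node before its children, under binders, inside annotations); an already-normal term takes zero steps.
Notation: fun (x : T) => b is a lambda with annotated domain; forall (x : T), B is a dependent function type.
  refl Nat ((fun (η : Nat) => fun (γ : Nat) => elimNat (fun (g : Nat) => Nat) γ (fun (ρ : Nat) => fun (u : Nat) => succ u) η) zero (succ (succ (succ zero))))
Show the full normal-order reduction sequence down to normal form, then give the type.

reduction (normal order):
  refl Nat ((fun (η : Nat) => fun (γ : Nat) => elimNat (fun (g : Nat) => Nat) γ (fun (ρ : Nat) => fun (u : Nat) => succ u) η) zero (succ (succ (succ zero))))
  ~> refl Nat ((fun (η : Nat) => elimNat (fun (γ : Nat) => Nat) η (fun (g : Nat) => fun (ρ : Nat) => succ ρ) zero) (succ (succ (succ zero))))
  ~> refl Nat (elimNat (fun (η : Nat) => Nat) (succ (succ (succ zero))) (fun (γ : Nat) => fun (g : Nat) => succ g) zero)
  ~> refl Nat (succ (succ (succ zero)))
type:
  Eq Nat (succ (succ (succ zero))) (succ (succ (succ zero)))


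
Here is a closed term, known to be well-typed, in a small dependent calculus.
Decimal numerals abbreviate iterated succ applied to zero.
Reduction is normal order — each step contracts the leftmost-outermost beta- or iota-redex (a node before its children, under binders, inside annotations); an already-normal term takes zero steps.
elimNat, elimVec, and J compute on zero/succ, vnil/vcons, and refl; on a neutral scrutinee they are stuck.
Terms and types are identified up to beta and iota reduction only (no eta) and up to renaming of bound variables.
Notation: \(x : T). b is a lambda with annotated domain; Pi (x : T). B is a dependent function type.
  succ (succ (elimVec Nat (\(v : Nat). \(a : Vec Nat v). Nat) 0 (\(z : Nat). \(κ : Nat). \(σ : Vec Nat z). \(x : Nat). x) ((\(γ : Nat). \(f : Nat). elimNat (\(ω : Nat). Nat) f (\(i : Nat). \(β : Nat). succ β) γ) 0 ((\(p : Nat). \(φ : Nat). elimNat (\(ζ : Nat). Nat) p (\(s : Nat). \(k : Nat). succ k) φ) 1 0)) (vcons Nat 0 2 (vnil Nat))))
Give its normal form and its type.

normal form:
  2
the term's type:
  Nat
observation: normalization takes exactly 6 steps under the normal-order strategy.
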